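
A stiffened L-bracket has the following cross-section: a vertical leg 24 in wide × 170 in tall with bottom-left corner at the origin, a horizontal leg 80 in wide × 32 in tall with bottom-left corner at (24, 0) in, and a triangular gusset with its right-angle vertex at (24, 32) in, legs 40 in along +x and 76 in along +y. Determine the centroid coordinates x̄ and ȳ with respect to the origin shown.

x̄ = 33.03 in, ȳ = 58.20 in

vertical leg: A = 24 × 170 = 4080.00, centroid at (12.00, 85.00).
horizontal leg: A = 80 × 32 = 2560.00, centroid at (64.00, 16.00).
gusset: A = ½·40·76 = 1520.00, centroid at (37.33, 57.33).
ΣA = 8160.00 in², ΣAx̄ = 269546.67 in³, ΣAȳ = 474906.67 in³.
x̄ = 269546.67/8160.00 = 33.03 in; ȳ = 474906.67/8160.00 = 58.20 in.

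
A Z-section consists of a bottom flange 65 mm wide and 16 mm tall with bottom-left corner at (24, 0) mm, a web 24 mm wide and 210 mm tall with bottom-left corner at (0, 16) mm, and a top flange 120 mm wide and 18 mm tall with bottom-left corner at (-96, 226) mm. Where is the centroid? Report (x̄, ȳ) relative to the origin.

bottom flange: A = 65 × 16 = 1040.00, centroid at (56.50, 8.00).
web: A = 24 × 210 = 5040.00, centroid at (12.00, 121.00).
top flange: A = 120 × 18 = 2160.00, centroid at (-36.00, 235.00).
ΣA = 8240.00 mm²
ΣAx̄ = (1040.00)(56.50) + (5040.00)(12.00) + (2160.00)(-36.00) = 41480.00 mm³
ΣAȳ = (1040.00)(8.00) + (5040.00)(121.00) + (2160.00)(235.00) = 1125760.00 mm³
x̄ = 41480.00 / 8240.00 = 5.03 mm
ȳ = 1125760.00 / 8240.00 = 136.62 mm

x̄ = 5.03 mm, ȳ = 136.62 mm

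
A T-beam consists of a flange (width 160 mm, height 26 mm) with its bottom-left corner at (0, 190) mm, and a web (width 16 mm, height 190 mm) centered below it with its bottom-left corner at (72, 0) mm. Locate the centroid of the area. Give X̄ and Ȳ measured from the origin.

web: A = 16 × 190 = 3040.00, centroid at (80.00, 95.00).
flange: A = 160 × 26 = 4160.00, centroid at (80.00, 203.00).
ΣA = 7200.00 mm², ΣAX̄ = 576000.00 mm³, ΣAȲ = 1133280.00 mm³.
X̄ = 576000.00/7200.00 = 80.00 mm; Ȳ = 1133280.00/7200.00 = 157.40 mm.

X̄ = 80.00 mm, Ȳ = 157.40 mm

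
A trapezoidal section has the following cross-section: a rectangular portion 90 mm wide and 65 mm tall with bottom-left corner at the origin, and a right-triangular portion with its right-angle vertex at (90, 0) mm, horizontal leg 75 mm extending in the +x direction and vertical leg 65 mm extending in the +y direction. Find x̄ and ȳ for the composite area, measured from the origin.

rectangular portion: A = 90 × 65 = 5850.00, centroid at (45.00, 32.50).
triangular portion: A = ½·75·65 = 2437.50, centroid at (115.00, 21.67).
ΣA = 8287.50 mm²
ΣAx̄ = (5850.00)(45.00) + (2437.50)(115.00) = 543562.50 mm³
ΣAȳ = (5850.00)(32.50) + (2437.50)(21.67) = 242937.50 mm³
x̄ = 543562.50 / 8287.50 = 65.59 mm
ȳ = 242937.50 / 8287.50 = 29.31 mm

x̄ = 65.59 mm, ȳ = 29.31 mm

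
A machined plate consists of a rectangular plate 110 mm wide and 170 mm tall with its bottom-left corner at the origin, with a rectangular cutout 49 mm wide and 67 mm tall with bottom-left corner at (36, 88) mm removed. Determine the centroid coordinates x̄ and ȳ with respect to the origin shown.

x̄ = 53.83 mm, ȳ = 77.23 mm

plate: A = 110 × 170 = 18700.00, centroid at (55.00, 85.00).
hole: A = −(49 × 67) = -3283.00, centroid at (60.50, 121.50).
ΣA = 15417.00 mm², ΣAx̄ = 829878.50 mm³, ΣAȳ = 1190615.50 mm³.
x̄ = 829878.50/15417.00 = 53.83 mm; ȳ = 1190615.50/15417.00 = 77.23 mm.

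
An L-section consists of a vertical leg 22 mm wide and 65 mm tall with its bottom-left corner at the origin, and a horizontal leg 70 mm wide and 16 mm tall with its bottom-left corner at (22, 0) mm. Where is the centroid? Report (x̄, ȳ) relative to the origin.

Part | A | x̄ᵢ | ȳᵢ | A·x̄ᵢ | A·ȳᵢ
vertical leg | 1430.00 | 11.00 | 32.50 | 15730.00 | 46475.00
horizontal leg | 1120.00 | 57.00 | 8.00 | 63840.00 | 8960.00
Σ | 2550.00 |  |  | 79570.00 | 55435.00
x̄ = 79570.00 / 2550.00 = 31.20 mm
ȳ = 55435.00 / 2550.00 = 21.74 mm

x̄ = 31.20 mm, ȳ = 21.74 mm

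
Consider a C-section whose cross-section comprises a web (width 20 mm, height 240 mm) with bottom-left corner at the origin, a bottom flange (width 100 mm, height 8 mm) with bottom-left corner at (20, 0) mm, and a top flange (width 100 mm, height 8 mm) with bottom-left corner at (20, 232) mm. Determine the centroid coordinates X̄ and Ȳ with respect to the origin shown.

X̄ = 25.00 mm, Ȳ = 120.00 mm

Part | A | x̄ᵢ | ȳᵢ | A·x̄ᵢ | A·ȳᵢ
web | 4800.00 | 10.00 | 120.00 | 48000.00 | 576000.00
bottom flange | 800.00 | 70.00 | 4.00 | 56000.00 | 3200.00
top flange | 800.00 | 70.00 | 236.00 | 56000.00 | 188800.00
Σ | 6400.00 |  |  | 160000.00 | 768000.00
X̄ = 160000.00 / 6400.00 = 25.00 mm
Ȳ = 768000.00 / 6400.00 = 120.00 mm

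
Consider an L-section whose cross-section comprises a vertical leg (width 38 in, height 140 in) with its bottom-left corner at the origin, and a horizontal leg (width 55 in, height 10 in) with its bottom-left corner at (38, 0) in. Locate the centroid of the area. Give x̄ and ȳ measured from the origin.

x̄ = 23.36 in, ȳ = 63.91 in

vertical leg: A = 38 × 140 = 5320.00, centroid at (19.00, 70.00).
horizontal leg: A = 55 × 10 = 550.00, centroid at (65.50, 5.00).
ΣA = 5870.00 in², ΣAx̄ = 137105.00 in³, ΣAȳ = 375150.00 in³.
x̄ = 137105.00/5870.00 = 23.36 in; ȳ = 375150.00/5870.00 = 63.91 in.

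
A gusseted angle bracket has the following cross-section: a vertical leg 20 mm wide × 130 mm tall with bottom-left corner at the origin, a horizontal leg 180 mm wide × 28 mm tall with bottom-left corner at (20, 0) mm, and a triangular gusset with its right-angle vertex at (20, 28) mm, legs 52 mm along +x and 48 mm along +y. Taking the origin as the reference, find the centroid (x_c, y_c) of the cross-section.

x_c = 70.54 mm, y_c = 33.13 mm

vertical leg: A = 20 × 130 = 2600.00, centroid at (10.00, 65.00).
horizontal leg: A = 180 × 28 = 5040.00, centroid at (110.00, 14.00).
gusset: A = ½·52·48 = 1248.00, centroid at (37.33, 44.00).
ΣA = 8888.00 mm²
ΣAx_c = (2600.00)(10.00) + (5040.00)(110.00) + (1248.00)(37.33) = 626992.00 mm³
ΣAy_c = (2600.00)(65.00) + (5040.00)(14.00) + (1248.00)(44.00) = 294472.00 mm³
x_c = 626992.00 / 8888.00 = 70.54 mm
y_c = 294472.00 / 8888.00 = 33.13 mm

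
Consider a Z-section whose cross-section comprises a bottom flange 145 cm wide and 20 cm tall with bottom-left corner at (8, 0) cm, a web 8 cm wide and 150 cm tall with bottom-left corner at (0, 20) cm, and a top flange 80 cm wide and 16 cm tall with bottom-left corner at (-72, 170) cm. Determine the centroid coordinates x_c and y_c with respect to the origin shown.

x_c = 36.67 cm, y_c = 68.93 cm

Part | A | x̄ᵢ | ȳᵢ | A·x̄ᵢ | A·ȳᵢ
bottom flange | 2900.00 | 80.50 | 10.00 | 233450.00 | 29000.00
web | 1200.00 | 4.00 | 95.00 | 4800.00 | 114000.00
top flange | 1280.00 | -32.00 | 178.00 | -40960.00 | 227840.00
Σ | 5380.00 |  |  | 197290.00 | 370840.00
x_c = 197290.00 / 5380.00 = 36.67 cm
y_c = 370840.00 / 5380.00 = 68.93 cm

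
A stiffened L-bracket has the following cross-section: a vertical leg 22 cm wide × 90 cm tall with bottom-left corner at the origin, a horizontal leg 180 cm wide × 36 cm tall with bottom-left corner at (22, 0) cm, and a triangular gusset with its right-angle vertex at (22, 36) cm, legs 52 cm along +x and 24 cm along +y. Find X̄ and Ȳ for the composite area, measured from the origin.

X̄ = 84.99 cm, Ȳ = 25.67 cm

Part | A | x̄ᵢ | ȳᵢ | A·x̄ᵢ | A·ȳᵢ
vertical leg | 1980.00 | 11.00 | 45.00 | 21780.00 | 89100.00
horizontal leg | 6480.00 | 112.00 | 18.00 | 725760.00 | 116640.00
gusset | 624.00 | 39.33 | 44.00 | 24544.00 | 27456.00
Σ | 9084.00 |  |  | 772084.00 | 233196.00
X̄ = 772084.00 / 9084.00 = 84.99 cm
Ȳ = 233196.00 / 9084.00 = 25.67 cm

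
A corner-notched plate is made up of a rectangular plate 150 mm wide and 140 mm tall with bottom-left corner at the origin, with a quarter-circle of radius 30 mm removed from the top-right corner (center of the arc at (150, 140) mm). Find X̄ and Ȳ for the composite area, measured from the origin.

Part | A | x̄ᵢ | ȳᵢ | A·x̄ᵢ | A·ȳᵢ
plate | 21000.00 | 75.00 | 70.00 | 1575000.00 | 1470000.00
removed quarter-circle | -706.86 | 137.27 | 127.27 | -97028.75 | -89960.17
Σ | 20293.14 |  |  | 1477971.25 | 1380039.83
X̄ = 1477971.25 / 20293.14 = 72.83 mm
Ȳ = 1380039.83 / 20293.14 = 68.01 mm

X̄ = 72.83 mm, Ȳ = 68.01 mm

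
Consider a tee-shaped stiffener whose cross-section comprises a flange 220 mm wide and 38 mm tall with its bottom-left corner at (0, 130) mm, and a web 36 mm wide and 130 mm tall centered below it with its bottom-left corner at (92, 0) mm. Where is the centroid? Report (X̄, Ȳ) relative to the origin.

X̄ = 110.00 mm, Ȳ = 118.85 mm

web: A = 36 × 130 = 4680.00, centroid at (110.00, 65.00).
flange: A = 220 × 38 = 8360.00, centroid at (110.00, 149.00).
ΣA = 13040.00 mm²
ΣAX̄ = (4680.00)(110.00) + (8360.00)(110.00) = 1434400.00 mm³
ΣAȲ = (4680.00)(65.00) + (8360.00)(149.00) = 1549840.00 mm³
X̄ = 1434400.00 / 13040.00 = 110.00 mm
Ȳ = 1549840.00 / 13040.00 = 118.85 mm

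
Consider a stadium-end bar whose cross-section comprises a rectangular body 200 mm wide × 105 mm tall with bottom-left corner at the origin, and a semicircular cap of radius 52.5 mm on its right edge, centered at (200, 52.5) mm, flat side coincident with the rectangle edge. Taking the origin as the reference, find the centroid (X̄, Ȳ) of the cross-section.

rectangular body: A = 200 × 105 = 21000.00, centroid at (100.00, 52.50).
semicircular end: A = ½π·52.5² = 4329.51, centroid at (222.28, 52.50).
ΣA = 25329.51 mm²
ΣAX̄ = (21000.00)(100.00) + (4329.51)(222.28) = 3062370.23 mm³
ΣAȲ = (21000.00)(52.50) + (4329.51)(52.50) = 1329799.14 mm³
X̄ = 3062370.23 / 25329.51 = 120.90 mm
Ȳ = 1329799.14 / 25329.51 = 52.50 mm

X̄ = 120.90 mm, Ȳ = 52.50 mm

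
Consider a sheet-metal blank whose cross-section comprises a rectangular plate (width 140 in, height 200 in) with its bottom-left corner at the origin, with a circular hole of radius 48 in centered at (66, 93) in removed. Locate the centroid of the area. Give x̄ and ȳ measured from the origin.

plate: A = 140 × 200 = 28000.00, centroid at (70.00, 100.00).
hole: A = −π·48² = -7238.23, centroid at (66.00, 93.00).
ΣA = 20761.77 in², ΣAx̄ = 1482276.85 in³, ΣAȳ = 2126844.66 in³.
x̄ = 1482276.85/20761.77 = 71.39 in; ȳ = 2126844.66/20761.77 = 102.44 in.

x̄ = 71.39 in, ȳ = 102.44 in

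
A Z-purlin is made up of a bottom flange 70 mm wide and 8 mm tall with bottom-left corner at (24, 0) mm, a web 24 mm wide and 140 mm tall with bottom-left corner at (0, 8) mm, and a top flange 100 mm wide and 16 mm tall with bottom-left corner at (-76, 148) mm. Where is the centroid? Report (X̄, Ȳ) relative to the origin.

X̄ = 5.75 mm, Ȳ = 93.10 mm

Part | A | x̄ᵢ | ȳᵢ | A·x̄ᵢ | A·ȳᵢ
bottom flange | 560.00 | 59.00 | 4.00 | 33040.00 | 2240.00
web | 3360.00 | 12.00 | 78.00 | 40320.00 | 262080.00
top flange | 1600.00 | -26.00 | 156.00 | -41600.00 | 249600.00
Σ | 5520.00 |  |  | 31760.00 | 513920.00
X̄ = 31760.00 / 5520.00 = 5.75 mm
Ȳ = 513920.00 / 5520.00 = 93.10 mm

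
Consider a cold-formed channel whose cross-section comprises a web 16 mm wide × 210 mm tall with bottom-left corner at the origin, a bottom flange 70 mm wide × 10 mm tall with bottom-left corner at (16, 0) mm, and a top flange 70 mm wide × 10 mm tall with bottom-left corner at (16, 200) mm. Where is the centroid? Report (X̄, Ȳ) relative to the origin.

web: A = 16 × 210 = 3360.00, centroid at (8.00, 105.00).
bottom flange: A = 70 × 10 = 700.00, centroid at (51.00, 5.00).
top flange: A = 70 × 10 = 700.00, centroid at (51.00, 205.00).
ΣA = 4760.00 mm², ΣAX̄ = 98280.00 mm³, ΣAȲ = 499800.00 mm³.
X̄ = 98280.00/4760.00 = 20.65 mm; Ȳ = 499800.00/4760.00 = 105.00 mm.

X̄ = 20.65 mm, Ȳ = 105.00 mm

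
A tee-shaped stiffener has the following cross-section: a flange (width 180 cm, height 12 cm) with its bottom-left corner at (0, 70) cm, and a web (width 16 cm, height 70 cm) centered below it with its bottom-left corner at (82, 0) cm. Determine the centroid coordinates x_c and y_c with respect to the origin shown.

Part | A | x̄ᵢ | ȳᵢ | A·x̄ᵢ | A·ȳᵢ
web | 1120.00 | 90.00 | 35.00 | 100800.00 | 39200.00
flange | 2160.00 | 90.00 | 76.00 | 194400.00 | 164160.00
Σ | 3280.00 |  |  | 295200.00 | 203360.00
x_c = 295200.00 / 3280.00 = 90.00 cm
y_c = 203360.00 / 3280.00 = 62.00 cm

x_c = 90.00 cm, y_c = 62.00 cm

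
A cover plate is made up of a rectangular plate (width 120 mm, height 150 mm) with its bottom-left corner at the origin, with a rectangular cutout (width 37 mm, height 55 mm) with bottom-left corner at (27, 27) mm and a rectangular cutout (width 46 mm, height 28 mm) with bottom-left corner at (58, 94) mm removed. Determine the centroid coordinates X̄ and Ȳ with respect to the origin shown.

X̄ = 60.17 mm, Ȳ = 74.95 mm

Part | A | x̄ᵢ | ȳᵢ | A·x̄ᵢ | A·ȳᵢ
plate | 18000.00 | 60.00 | 75.00 | 1080000.00 | 1350000.00
hole 1 | -2035.00 | 45.50 | 54.50 | -92592.50 | -110907.50
hole 2 | -1288.00 | 81.00 | 108.00 | -104328.00 | -139104.00
Σ | 14677.00 |  |  | 883079.50 | 1099988.50
X̄ = 883079.50 / 14677.00 = 60.17 mm
Ȳ = 1099988.50 / 14677.00 = 74.95 mm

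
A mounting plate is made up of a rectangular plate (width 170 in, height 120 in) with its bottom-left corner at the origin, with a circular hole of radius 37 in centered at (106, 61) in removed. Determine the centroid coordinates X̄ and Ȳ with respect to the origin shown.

plate: A = 170 × 120 = 20400.00, centroid at (85.00, 60.00).
hole: A = −π·37² = -4300.84, centroid at (106.00, 61.00).
ΣA = 16099.16 in²
ΣAX̄ = (20400.00)(85.00) + (-4300.84)(106.00) = 1278110.92 in³
ΣAȲ = (20400.00)(60.00) + (-4300.84)(61.00) = 961648.74 in³
X̄ = 1278110.92 / 16099.16 = 79.39 in
Ȳ = 961648.74 / 16099.16 = 59.73 in

X̄ = 79.39 in, Ȳ = 59.73 in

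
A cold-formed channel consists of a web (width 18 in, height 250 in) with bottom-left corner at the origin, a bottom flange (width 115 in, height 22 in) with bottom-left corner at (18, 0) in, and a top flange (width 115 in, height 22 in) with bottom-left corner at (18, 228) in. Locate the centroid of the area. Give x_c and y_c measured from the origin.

web: A = 18 × 250 = 4500.00, centroid at (9.00, 125.00).
bottom flange: A = 115 × 22 = 2530.00, centroid at (75.50, 11.00).
top flange: A = 115 × 22 = 2530.00, centroid at (75.50, 239.00).
ΣA = 9560.00 in²
ΣAx_c = (4500.00)(9.00) + (2530.00)(75.50) + (2530.00)(75.50) = 422530.00 in³
ΣAy_c = (4500.00)(125.00) + (2530.00)(11.00) + (2530.00)(239.00) = 1195000.00 in³
x_c = 422530.00 / 9560.00 = 44.20 in
y_c = 1195000.00 / 9560.00 = 125.00 in

x_c = 44.20 in, y_c = 125.00 in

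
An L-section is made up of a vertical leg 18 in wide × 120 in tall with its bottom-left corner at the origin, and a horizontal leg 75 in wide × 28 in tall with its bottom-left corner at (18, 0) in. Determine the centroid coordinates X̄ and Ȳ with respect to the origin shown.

X̄ = 31.92 in, Ȳ = 37.32 in

vertical leg: A = 18 × 120 = 2160.00, centroid at (9.00, 60.00).
horizontal leg: A = 75 × 28 = 2100.00, centroid at (55.50, 14.00).
ΣA = 4260.00 in², ΣAX̄ = 135990.00 in³, ΣAȲ = 159000.00 in³.
X̄ = 135990.00/4260.00 = 31.92 in; Ȳ = 159000.00/4260.00 = 37.32 in.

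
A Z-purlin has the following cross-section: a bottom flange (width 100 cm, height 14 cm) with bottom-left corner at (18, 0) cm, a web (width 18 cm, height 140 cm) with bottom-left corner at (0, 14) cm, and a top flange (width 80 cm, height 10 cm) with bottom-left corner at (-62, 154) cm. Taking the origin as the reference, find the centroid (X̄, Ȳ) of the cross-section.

X̄ = 21.25 cm, Ȳ = 73.87 cm

Part | A | x̄ᵢ | ȳᵢ | A·x̄ᵢ | A·ȳᵢ
bottom flange | 1400.00 | 68.00 | 7.00 | 95200.00 | 9800.00
web | 2520.00 | 9.00 | 84.00 | 22680.00 | 211680.00
top flange | 800.00 | -22.00 | 159.00 | -17600.00 | 127200.00
Σ | 4720.00 |  |  | 100280.00 | 348680.00
X̄ = 100280.00 / 4720.00 = 21.25 cm
Ȳ = 348680.00 / 4720.00 = 73.87 cm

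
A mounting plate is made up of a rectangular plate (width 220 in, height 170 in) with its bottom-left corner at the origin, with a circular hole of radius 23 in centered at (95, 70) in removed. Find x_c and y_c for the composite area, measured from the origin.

plate: A = 220 × 170 = 37400.00, centroid at (110.00, 85.00).
hole: A = −π·23² = -1661.90, centroid at (95.00, 70.00).
ΣA = 35738.10 in², ΣAx_c = 3956119.26 in³, ΣAy_c = 3062666.82 in³.
x_c = 3956119.26/35738.10 = 110.70 in; y_c = 3062666.82/35738.10 = 85.70 in.

x_c = 110.70 in, y_c = 85.70 in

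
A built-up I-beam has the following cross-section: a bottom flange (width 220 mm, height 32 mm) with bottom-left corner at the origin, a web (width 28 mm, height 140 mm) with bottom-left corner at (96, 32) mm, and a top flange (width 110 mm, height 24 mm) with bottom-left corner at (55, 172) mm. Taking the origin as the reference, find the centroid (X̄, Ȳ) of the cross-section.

X̄ = 110.00 mm, Ȳ = 73.40 mm

Part | A | x̄ᵢ | ȳᵢ | A·x̄ᵢ | A·ȳᵢ
bottom flange | 7040.00 | 110.00 | 16.00 | 774400.00 | 112640.00
web | 3920.00 | 110.00 | 102.00 | 431200.00 | 399840.00
top flange | 2640.00 | 110.00 | 184.00 | 290400.00 | 485760.00
Σ | 13600.00 |  |  | 1496000.00 | 998240.00
X̄ = 1496000.00 / 13600.00 = 110.00 mm
Ȳ = 998240.00 / 13600.00 = 73.40 mm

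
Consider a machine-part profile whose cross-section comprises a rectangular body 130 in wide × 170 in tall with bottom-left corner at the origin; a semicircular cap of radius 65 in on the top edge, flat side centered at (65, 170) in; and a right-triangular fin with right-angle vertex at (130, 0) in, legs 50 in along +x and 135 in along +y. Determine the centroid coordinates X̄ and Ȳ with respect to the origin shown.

X̄ = 73.58 in, Ȳ = 104.06 in

Part | A | x̄ᵢ | ȳᵢ | A·x̄ᵢ | A·ȳᵢ
rectangular body | 22100.00 | 65.00 | 85.00 | 1436500.00 | 1878500.00
semicircular top | 6636.61 | 65.00 | 197.59 | 431379.94 | 1311307.80
triangular fin | 3375.00 | 146.67 | 45.00 | 495000.00 | 151875.00
Σ | 32111.61 |  |  | 2362879.94 | 3341682.80
X̄ = 2362879.94 / 32111.61 = 73.58 in
Ȳ = 3341682.80 / 32111.61 = 104.06 in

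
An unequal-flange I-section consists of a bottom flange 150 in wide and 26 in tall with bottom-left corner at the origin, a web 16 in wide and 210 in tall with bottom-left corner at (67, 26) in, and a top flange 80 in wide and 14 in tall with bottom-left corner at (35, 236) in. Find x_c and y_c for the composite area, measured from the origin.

Part | A | x̄ᵢ | ȳᵢ | A·x̄ᵢ | A·ȳᵢ
bottom flange | 3900.00 | 75.00 | 13.00 | 292500.00 | 50700.00
web | 3360.00 | 75.00 | 131.00 | 252000.00 | 440160.00
top flange | 1120.00 | 75.00 | 243.00 | 84000.00 | 272160.00
Σ | 8380.00 |  |  | 628500.00 | 763020.00
x_c = 628500.00 / 8380.00 = 75.00 in
y_c = 763020.00 / 8380.00 = 91.05 in

x_c = 75.00 in, y_c = 91.05 in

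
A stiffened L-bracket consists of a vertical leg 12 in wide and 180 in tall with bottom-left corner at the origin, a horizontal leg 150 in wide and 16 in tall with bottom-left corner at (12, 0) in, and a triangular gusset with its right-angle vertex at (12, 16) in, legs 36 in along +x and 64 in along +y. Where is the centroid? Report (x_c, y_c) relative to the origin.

Part | A | x̄ᵢ | ȳᵢ | A·x̄ᵢ | A·ȳᵢ
vertical leg | 2160.00 | 6.00 | 90.00 | 12960.00 | 194400.00
horizontal leg | 2400.00 | 87.00 | 8.00 | 208800.00 | 19200.00
gusset | 1152.00 | 24.00 | 37.33 | 27648.00 | 43008.00
Σ | 5712.00 |  |  | 249408.00 | 256608.00
x_c = 249408.00 / 5712.00 = 43.66 in
y_c = 256608.00 / 5712.00 = 44.92 in

x_c = 43.66 in, y_c = 44.92 in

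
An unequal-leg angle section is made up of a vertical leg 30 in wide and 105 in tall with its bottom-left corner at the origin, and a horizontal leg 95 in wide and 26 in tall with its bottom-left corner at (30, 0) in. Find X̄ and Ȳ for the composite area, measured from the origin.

X̄ = 42.47 in, Ȳ = 35.14 in

vertical leg: A = 30 × 105 = 3150.00, centroid at (15.00, 52.50).
horizontal leg: A = 95 × 26 = 2470.00, centroid at (77.50, 13.00).
ΣA = 5620.00 in², ΣAX̄ = 238675.00 in³, ΣAȲ = 197485.00 in³.
X̄ = 238675.00/5620.00 = 42.47 in; Ȳ = 197485.00/5620.00 = 35.14 in.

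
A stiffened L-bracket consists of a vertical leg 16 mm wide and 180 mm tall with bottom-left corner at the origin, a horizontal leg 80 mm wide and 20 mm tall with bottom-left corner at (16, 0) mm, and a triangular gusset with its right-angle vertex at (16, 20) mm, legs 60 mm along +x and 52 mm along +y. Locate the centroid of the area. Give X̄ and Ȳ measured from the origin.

Part | A | x̄ᵢ | ȳᵢ | A·x̄ᵢ | A·ȳᵢ
vertical leg | 2880.00 | 8.00 | 90.00 | 23040.00 | 259200.00
horizontal leg | 1600.00 | 56.00 | 10.00 | 89600.00 | 16000.00
gusset | 1560.00 | 36.00 | 37.33 | 56160.00 | 58240.00
Σ | 6040.00 |  |  | 168800.00 | 333440.00
X̄ = 168800.00 / 6040.00 = 27.95 mm
Ȳ = 333440.00 / 6040.00 = 55.21 mm

X̄ = 27.95 mm, Ȳ = 55.21 mm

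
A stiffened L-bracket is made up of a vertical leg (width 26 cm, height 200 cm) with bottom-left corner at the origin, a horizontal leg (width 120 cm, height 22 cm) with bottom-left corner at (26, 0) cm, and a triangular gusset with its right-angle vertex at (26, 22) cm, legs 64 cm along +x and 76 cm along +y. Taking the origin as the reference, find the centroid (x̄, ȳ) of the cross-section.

vertical leg: A = 26 × 200 = 5200.00, centroid at (13.00, 100.00).
horizontal leg: A = 120 × 22 = 2640.00, centroid at (86.00, 11.00).
gusset: A = ½·64·76 = 2432.00, centroid at (47.33, 47.33).
ΣA = 10272.00 cm²
ΣAx̄ = (5200.00)(13.00) + (2640.00)(86.00) + (2432.00)(47.33) = 409754.67 cm³
ΣAȳ = (5200.00)(100.00) + (2640.00)(11.00) + (2432.00)(47.33) = 664154.67 cm³
x̄ = 409754.67 / 10272.00 = 39.89 cm
ȳ = 664154.67 / 10272.00 = 64.66 cm

x̄ = 39.89 cm, ȳ = 64.66 cm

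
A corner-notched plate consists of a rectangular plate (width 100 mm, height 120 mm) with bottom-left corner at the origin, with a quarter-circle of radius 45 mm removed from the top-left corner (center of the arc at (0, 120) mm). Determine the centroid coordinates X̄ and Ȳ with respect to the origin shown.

Part | A | x̄ᵢ | ȳᵢ | A·x̄ᵢ | A·ȳᵢ
plate | 12000.00 | 50.00 | 60.00 | 600000.00 | 720000.00
removed quarter-circle | -1590.43 | 19.10 | 100.90 | -30375.00 | -160476.75
Σ | 10409.57 |  |  | 569625.00 | 559523.25
X̄ = 569625.00 / 10409.57 = 54.72 mm
Ȳ = 559523.25 / 10409.57 = 53.75 mm

X̄ = 54.72 mm, Ȳ = 53.75 mm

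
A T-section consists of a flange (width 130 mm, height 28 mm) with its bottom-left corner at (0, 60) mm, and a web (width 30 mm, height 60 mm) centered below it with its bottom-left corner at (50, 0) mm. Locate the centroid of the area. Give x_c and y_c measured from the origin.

web: A = 30 × 60 = 1800.00, centroid at (65.00, 30.00).
flange: A = 130 × 28 = 3640.00, centroid at (65.00, 74.00).
ΣA = 5440.00 mm²
ΣAx_c = (1800.00)(65.00) + (3640.00)(65.00) = 353600.00 mm³
ΣAy_c = (1800.00)(30.00) + (3640.00)(74.00) = 323360.00 mm³
x_c = 353600.00 / 5440.00 = 65.00 mm
y_c = 323360.00 / 5440.00 = 59.44 mm

x_c = 65.00 mm, y_c = 59.44 mm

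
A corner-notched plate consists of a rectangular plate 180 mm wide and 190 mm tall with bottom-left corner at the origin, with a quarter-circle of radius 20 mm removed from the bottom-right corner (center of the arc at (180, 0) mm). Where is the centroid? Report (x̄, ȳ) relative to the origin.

plate: A = 180 × 190 = 34200.00, centroid at (90.00, 95.00).
removed quarter-circle: A = −¼π·20² = -314.16, centroid at (171.51, 8.49).
ΣA = 33885.84 mm²
ΣAx̄ = (34200.00)(90.00) + (-314.16)(171.51) = 3024118.00 mm³
ΣAȳ = (34200.00)(95.00) + (-314.16)(8.49) = 3246333.33 mm³
x̄ = 3024118.00 / 33885.84 = 89.24 mm
ȳ = 3246333.33 / 33885.84 = 95.80 mm

x̄ = 89.24 mm, ȳ = 95.80 mm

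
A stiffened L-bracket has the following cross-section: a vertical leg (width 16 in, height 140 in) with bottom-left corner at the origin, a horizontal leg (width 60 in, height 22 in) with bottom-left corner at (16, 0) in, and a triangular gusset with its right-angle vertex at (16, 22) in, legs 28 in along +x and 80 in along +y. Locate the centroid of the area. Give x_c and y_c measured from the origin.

Part | A | x̄ᵢ | ȳᵢ | A·x̄ᵢ | A·ȳᵢ
vertical leg | 2240.00 | 8.00 | 70.00 | 17920.00 | 156800.00
horizontal leg | 1320.00 | 46.00 | 11.00 | 60720.00 | 14520.00
gusset | 1120.00 | 25.33 | 48.67 | 28373.33 | 54506.67
Σ | 4680.00 |  |  | 107013.33 | 225826.67
x_c = 107013.33 / 4680.00 = 22.87 in
y_c = 225826.67 / 4680.00 = 48.25 in

x_c = 22.87 in, y_c = 48.25 in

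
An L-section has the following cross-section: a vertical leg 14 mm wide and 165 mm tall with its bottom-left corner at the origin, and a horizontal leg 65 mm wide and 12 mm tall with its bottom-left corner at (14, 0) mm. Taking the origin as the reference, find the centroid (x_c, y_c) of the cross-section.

x_c = 16.97 mm, y_c = 63.19 mm

Part | A | x̄ᵢ | ȳᵢ | A·x̄ᵢ | A·ȳᵢ
vertical leg | 2310.00 | 7.00 | 82.50 | 16170.00 | 190575.00
horizontal leg | 780.00 | 46.50 | 6.00 | 36270.00 | 4680.00
Σ | 3090.00 |  |  | 52440.00 | 195255.00
x_c = 52440.00 / 3090.00 = 16.97 mm
y_c = 195255.00 / 3090.00 = 63.19 mm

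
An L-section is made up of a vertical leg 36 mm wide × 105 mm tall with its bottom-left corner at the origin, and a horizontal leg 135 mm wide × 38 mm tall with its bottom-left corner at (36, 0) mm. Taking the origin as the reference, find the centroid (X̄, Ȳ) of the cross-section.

X̄ = 67.23 mm, Ȳ = 33.21 mm

vertical leg: A = 36 × 105 = 3780.00, centroid at (18.00, 52.50).
horizontal leg: A = 135 × 38 = 5130.00, centroid at (103.50, 19.00).
ΣA = 8910.00 mm²
ΣAX̄ = (3780.00)(18.00) + (5130.00)(103.50) = 598995.00 mm³
ΣAȲ = (3780.00)(52.50) + (5130.00)(19.00) = 295920.00 mm³
X̄ = 598995.00 / 8910.00 = 67.23 mm
Ȳ = 295920.00 / 8910.00 = 33.21 mm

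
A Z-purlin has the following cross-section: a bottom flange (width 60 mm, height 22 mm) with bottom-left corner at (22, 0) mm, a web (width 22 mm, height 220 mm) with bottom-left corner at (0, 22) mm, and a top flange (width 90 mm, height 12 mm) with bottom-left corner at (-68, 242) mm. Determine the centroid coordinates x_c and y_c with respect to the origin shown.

x_c = 13.40 mm, y_c = 127.24 mm

bottom flange: A = 60 × 22 = 1320.00, centroid at (52.00, 11.00).
web: A = 22 × 220 = 4840.00, centroid at (11.00, 132.00).
top flange: A = 90 × 12 = 1080.00, centroid at (-23.00, 248.00).
ΣA = 7240.00 mm²
ΣAx_c = (1320.00)(52.00) + (4840.00)(11.00) + (1080.00)(-23.00) = 97040.00 mm³
ΣAy_c = (1320.00)(11.00) + (4840.00)(132.00) + (1080.00)(248.00) = 921240.00 mm³
x_c = 97040.00 / 7240.00 = 13.40 mm
y_c = 921240.00 / 7240.00 = 127.24 mm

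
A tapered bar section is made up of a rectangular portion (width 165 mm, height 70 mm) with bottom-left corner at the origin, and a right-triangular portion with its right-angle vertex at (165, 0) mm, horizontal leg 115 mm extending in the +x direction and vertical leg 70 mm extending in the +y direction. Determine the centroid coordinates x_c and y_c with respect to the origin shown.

x_c = 113.73 mm, y_c = 31.99 mm

Part | A | x̄ᵢ | ȳᵢ | A·x̄ᵢ | A·ȳᵢ
rectangular portion | 11550.00 | 82.50 | 35.00 | 952875.00 | 404250.00
triangular portion | 4025.00 | 203.33 | 23.33 | 818416.67 | 93916.67
Σ | 15575.00 |  |  | 1771291.67 | 498166.67
x_c = 1771291.67 / 15575.00 = 113.73 mm
y_c = 498166.67 / 15575.00 = 31.99 mm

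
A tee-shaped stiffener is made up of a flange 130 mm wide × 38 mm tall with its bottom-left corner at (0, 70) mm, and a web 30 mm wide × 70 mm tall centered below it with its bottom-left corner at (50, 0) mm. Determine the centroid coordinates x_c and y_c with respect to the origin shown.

web: A = 30 × 70 = 2100.00, centroid at (65.00, 35.00).
flange: A = 130 × 38 = 4940.00, centroid at (65.00, 89.00).
ΣA = 7040.00 mm², ΣAx_c = 457600.00 mm³, ΣAy_c = 513160.00 mm³.
x_c = 457600.00/7040.00 = 65.00 mm; y_c = 513160.00/7040.00 = 72.89 mm.

x_c = 65.00 mm, y_c = 72.89 mm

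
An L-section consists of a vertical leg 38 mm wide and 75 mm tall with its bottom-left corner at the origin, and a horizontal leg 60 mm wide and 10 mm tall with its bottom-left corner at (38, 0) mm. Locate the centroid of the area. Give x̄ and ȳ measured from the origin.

vertical leg: A = 38 × 75 = 2850.00, centroid at (19.00, 37.50).
horizontal leg: A = 60 × 10 = 600.00, centroid at (68.00, 5.00).
ΣA = 3450.00 mm²
ΣAx̄ = (2850.00)(19.00) + (600.00)(68.00) = 94950.00 mm³
ΣAȳ = (2850.00)(37.50) + (600.00)(5.00) = 109875.00 mm³
x̄ = 94950.00 / 3450.00 = 27.52 mm
ȳ = 109875.00 / 3450.00 = 31.85 mm

x̄ = 27.52 mm, ȳ = 31.85 mm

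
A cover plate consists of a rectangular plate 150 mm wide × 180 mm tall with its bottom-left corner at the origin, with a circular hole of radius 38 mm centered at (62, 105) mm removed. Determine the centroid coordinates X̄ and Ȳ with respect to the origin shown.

X̄ = 77.63 mm, Ȳ = 86.97 mm

Part | A | x̄ᵢ | ȳᵢ | A·x̄ᵢ | A·ȳᵢ
plate | 27000.00 | 75.00 | 90.00 | 2025000.00 | 2430000.00
hole | -4536.46 | 62.00 | 105.00 | -281260.51 | -476328.28
Σ | 22463.54 |  |  | 1743739.49 | 1953671.72
X̄ = 1743739.49 / 22463.54 = 77.63 mm
Ȳ = 1953671.72 / 22463.54 = 86.97 mm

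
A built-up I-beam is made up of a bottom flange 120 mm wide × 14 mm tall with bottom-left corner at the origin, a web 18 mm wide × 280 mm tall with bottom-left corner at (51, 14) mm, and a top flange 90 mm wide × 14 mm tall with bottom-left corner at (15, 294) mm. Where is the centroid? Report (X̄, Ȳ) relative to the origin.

bottom flange: A = 120 × 14 = 1680.00, centroid at (60.00, 7.00).
web: A = 18 × 280 = 5040.00, centroid at (60.00, 154.00).
top flange: A = 90 × 14 = 1260.00, centroid at (60.00, 301.00).
ΣA = 7980.00 mm²
ΣAX̄ = (1680.00)(60.00) + (5040.00)(60.00) + (1260.00)(60.00) = 478800.00 mm³
ΣAȲ = (1680.00)(7.00) + (5040.00)(154.00) + (1260.00)(301.00) = 1167180.00 mm³
X̄ = 478800.00 / 7980.00 = 60.00 mm
Ȳ = 1167180.00 / 7980.00 = 146.26 mm

X̄ = 60.00 mm, Ȳ = 146.26 mm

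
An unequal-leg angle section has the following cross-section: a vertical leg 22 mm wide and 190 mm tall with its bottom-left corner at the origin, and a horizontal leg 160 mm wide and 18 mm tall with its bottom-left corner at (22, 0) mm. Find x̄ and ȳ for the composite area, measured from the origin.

vertical leg: A = 22 × 190 = 4180.00, centroid at (11.00, 95.00).
horizontal leg: A = 160 × 18 = 2880.00, centroid at (102.00, 9.00).
ΣA = 7060.00 mm², ΣAx̄ = 339740.00 mm³, ΣAȳ = 423020.00 mm³.
x̄ = 339740.00/7060.00 = 48.12 mm; ȳ = 423020.00/7060.00 = 59.92 mm.

x̄ = 48.12 mm, ȳ = 59.92 mm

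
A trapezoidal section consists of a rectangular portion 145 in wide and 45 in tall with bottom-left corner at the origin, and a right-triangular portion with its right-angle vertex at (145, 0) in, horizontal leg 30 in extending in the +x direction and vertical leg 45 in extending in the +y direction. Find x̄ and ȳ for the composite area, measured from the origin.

rectangular portion: A = 145 × 45 = 6525.00, centroid at (72.50, 22.50).
triangular portion: A = ½·30·45 = 675.00, centroid at (155.00, 15.00).
ΣA = 7200.00 in², ΣAx̄ = 577687.50 in³, ΣAȳ = 156937.50 in³.
x̄ = 577687.50/7200.00 = 80.23 in; ȳ = 156937.50/7200.00 = 21.80 in.

x̄ = 80.23 in, ȳ = 21.80 in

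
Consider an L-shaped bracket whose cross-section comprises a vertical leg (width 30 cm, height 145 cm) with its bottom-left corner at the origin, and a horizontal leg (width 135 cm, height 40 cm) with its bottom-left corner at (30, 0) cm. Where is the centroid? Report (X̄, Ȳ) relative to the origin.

X̄ = 60.69 cm, Ȳ = 43.42 cm

vertical leg: A = 30 × 145 = 4350.00, centroid at (15.00, 72.50).
horizontal leg: A = 135 × 40 = 5400.00, centroid at (97.50, 20.00).
ΣA = 9750.00 cm², ΣAX̄ = 591750.00 cm³, ΣAȲ = 423375.00 cm³.
X̄ = 591750.00/9750.00 = 60.69 cm; Ȳ = 423375.00/9750.00 = 43.42 cm.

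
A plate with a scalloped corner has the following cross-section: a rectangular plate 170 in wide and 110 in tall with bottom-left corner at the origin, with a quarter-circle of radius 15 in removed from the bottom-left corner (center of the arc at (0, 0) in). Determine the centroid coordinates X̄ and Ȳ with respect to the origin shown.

X̄ = 85.75 in, Ȳ = 55.46 in

plate: A = 170 × 110 = 18700.00, centroid at (85.00, 55.00).
removed quarter-circle: A = −¼π·15² = -176.71, centroid at (6.37, 6.37).
ΣA = 18523.29 in², ΣAX̄ = 1588375.00 in³, ΣAȲ = 1027375.00 in³.
X̄ = 1588375.00/18523.29 = 85.75 in; Ȳ = 1027375.00/18523.29 = 55.46 in.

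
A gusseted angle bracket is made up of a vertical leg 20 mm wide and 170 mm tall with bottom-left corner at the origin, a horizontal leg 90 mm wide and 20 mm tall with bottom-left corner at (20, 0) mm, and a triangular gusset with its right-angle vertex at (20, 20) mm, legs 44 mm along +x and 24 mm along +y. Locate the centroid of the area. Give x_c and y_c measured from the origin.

Part | A | x̄ᵢ | ȳᵢ | A·x̄ᵢ | A·ȳᵢ
vertical leg | 3400.00 | 10.00 | 85.00 | 34000.00 | 289000.00
horizontal leg | 1800.00 | 65.00 | 10.00 | 117000.00 | 18000.00
gusset | 528.00 | 34.67 | 28.00 | 18304.00 | 14784.00
Σ | 5728.00 |  |  | 169304.00 | 321784.00
x_c = 169304.00 / 5728.00 = 29.56 mm
y_c = 321784.00 / 5728.00 = 56.18 mm

x_c = 29.56 mm, y_c = 56.18 mm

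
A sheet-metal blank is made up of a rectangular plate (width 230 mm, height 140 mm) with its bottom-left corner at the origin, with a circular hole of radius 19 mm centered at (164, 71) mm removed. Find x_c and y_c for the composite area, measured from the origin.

x_c = 113.21 mm, y_c = 69.96 mm

Part | A | x̄ᵢ | ȳᵢ | A·x̄ᵢ | A·ȳᵢ
plate | 32200.00 | 115.00 | 70.00 | 3703000.00 | 2254000.00
hole | -1134.11 | 164.00 | 71.00 | -185994.85 | -80522.16
Σ | 31065.89 |  |  | 3517005.15 | 2173477.84
x_c = 3517005.15 / 31065.89 = 113.21 mm
y_c = 2173477.84 / 31065.89 = 69.96 mm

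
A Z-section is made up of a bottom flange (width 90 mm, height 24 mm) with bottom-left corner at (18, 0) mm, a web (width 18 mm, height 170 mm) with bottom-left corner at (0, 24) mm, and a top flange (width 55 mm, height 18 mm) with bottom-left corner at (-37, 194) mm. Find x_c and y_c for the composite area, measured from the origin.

x_c = 24.83 mm, y_c = 90.25 mm

bottom flange: A = 90 × 24 = 2160.00, centroid at (63.00, 12.00).
web: A = 18 × 170 = 3060.00, centroid at (9.00, 109.00).
top flange: A = 55 × 18 = 990.00, centroid at (-9.50, 203.00).
ΣA = 6210.00 mm², ΣAx_c = 154215.00 mm³, ΣAy_c = 560430.00 mm³.
x_c = 154215.00/6210.00 = 24.83 mm; y_c = 560430.00/6210.00 = 90.25 mm.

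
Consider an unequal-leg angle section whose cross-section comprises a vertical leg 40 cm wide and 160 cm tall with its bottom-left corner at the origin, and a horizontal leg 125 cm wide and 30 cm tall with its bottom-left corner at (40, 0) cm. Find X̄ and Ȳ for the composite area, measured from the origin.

vertical leg: A = 40 × 160 = 6400.00, centroid at (20.00, 80.00).
horizontal leg: A = 125 × 30 = 3750.00, centroid at (102.50, 15.00).
ΣA = 10150.00 cm², ΣAX̄ = 512375.00 cm³, ΣAȲ = 568250.00 cm³.
X̄ = 512375.00/10150.00 = 50.48 cm; Ȳ = 568250.00/10150.00 = 55.99 cm.

X̄ = 50.48 cm, Ȳ = 55.99 cm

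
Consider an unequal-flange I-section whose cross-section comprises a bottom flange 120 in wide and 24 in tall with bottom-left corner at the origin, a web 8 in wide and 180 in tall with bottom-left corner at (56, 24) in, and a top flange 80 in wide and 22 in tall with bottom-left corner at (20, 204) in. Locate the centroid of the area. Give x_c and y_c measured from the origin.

x_c = 60.00 in, y_c = 94.92 in

bottom flange: A = 120 × 24 = 2880.00, centroid at (60.00, 12.00).
web: A = 8 × 180 = 1440.00, centroid at (60.00, 114.00).
top flange: A = 80 × 22 = 1760.00, centroid at (60.00, 215.00).
ΣA = 6080.00 in², ΣAx_c = 364800.00 in³, ΣAy_c = 577120.00 in³.
x_c = 364800.00/6080.00 = 60.00 in; y_c = 577120.00/6080.00 = 94.92 in.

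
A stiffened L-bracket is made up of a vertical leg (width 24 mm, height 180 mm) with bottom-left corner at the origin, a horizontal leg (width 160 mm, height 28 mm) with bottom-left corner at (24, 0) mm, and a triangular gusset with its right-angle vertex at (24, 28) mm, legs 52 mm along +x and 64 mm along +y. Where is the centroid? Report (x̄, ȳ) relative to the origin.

x̄ = 56.05 mm, ȳ = 50.99 mm

vertical leg: A = 24 × 180 = 4320.00, centroid at (12.00, 90.00).
horizontal leg: A = 160 × 28 = 4480.00, centroid at (104.00, 14.00).
gusset: A = ½·52·64 = 1664.00, centroid at (41.33, 49.33).
ΣA = 10464.00 mm², ΣAx̄ = 586538.67 mm³, ΣAȳ = 533610.67 mm³.
x̄ = 586538.67/10464.00 = 56.05 mm; ȳ = 533610.67/10464.00 = 50.99 mm.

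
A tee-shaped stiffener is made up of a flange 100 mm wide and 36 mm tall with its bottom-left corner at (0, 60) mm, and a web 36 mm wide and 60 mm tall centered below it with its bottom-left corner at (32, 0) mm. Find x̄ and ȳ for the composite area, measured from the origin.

web: A = 36 × 60 = 2160.00, centroid at (50.00, 30.00).
flange: A = 100 × 36 = 3600.00, centroid at (50.00, 78.00).
ΣA = 5760.00 mm²
ΣAx̄ = (2160.00)(50.00) + (3600.00)(50.00) = 288000.00 mm³
ΣAȳ = (2160.00)(30.00) + (3600.00)(78.00) = 345600.00 mm³
x̄ = 288000.00 / 5760.00 = 50.00 mm
ȳ = 345600.00 / 5760.00 = 60.00 mm

x̄ = 50.00 mm, ȳ = 60.00 mm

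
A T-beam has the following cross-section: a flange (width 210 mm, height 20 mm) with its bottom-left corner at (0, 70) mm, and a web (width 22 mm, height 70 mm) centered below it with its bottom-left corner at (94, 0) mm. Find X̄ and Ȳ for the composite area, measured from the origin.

X̄ = 105.00 mm, Ȳ = 67.93 mm

Part | A | x̄ᵢ | ȳᵢ | A·x̄ᵢ | A·ȳᵢ
web | 1540.00 | 105.00 | 35.00 | 161700.00 | 53900.00
flange | 4200.00 | 105.00 | 80.00 | 441000.00 | 336000.00
Σ | 5740.00 |  |  | 602700.00 | 389900.00
X̄ = 602700.00 / 5740.00 = 105.00 mm
Ȳ = 389900.00 / 5740.00 = 67.93 mm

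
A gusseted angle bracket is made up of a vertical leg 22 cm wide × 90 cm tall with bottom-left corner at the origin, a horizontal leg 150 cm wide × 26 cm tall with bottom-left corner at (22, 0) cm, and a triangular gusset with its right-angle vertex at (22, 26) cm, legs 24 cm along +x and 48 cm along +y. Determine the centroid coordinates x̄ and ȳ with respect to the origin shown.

x̄ = 64.65 cm, ȳ = 25.40 cm

vertical leg: A = 22 × 90 = 1980.00, centroid at (11.00, 45.00).
horizontal leg: A = 150 × 26 = 3900.00, centroid at (97.00, 13.00).
gusset: A = ½·24·48 = 576.00, centroid at (30.00, 42.00).
ΣA = 6456.00 cm², ΣAx̄ = 417360.00 cm³, ΣAȳ = 163992.00 cm³.
x̄ = 417360.00/6456.00 = 64.65 cm; ȳ = 163992.00/6456.00 = 25.40 cm.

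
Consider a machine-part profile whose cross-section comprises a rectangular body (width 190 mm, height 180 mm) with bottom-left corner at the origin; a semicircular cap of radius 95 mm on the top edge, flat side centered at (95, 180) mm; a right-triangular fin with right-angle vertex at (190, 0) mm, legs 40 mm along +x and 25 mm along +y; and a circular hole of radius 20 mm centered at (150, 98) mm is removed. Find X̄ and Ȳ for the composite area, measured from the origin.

Part | A | x̄ᵢ | ȳᵢ | A·x̄ᵢ | A·ȳᵢ
rectangular body | 34200.00 | 95.00 | 90.00 | 3249000.00 | 3078000.00
semicircular top | 14176.44 | 95.00 | 220.32 | 1346761.50 | 3123341.97
triangular fin | 500.00 | 203.33 | 8.33 | 101666.67 | 4166.67
hole | -1256.64 | 150.00 | 98.00 | -188495.56 | -123150.43
Σ | 47619.80 |  |  | 4508932.61 | 6082358.20
X̄ = 4508932.61 / 47619.80 = 94.69 mm
Ȳ = 6082358.20 / 47619.80 = 127.73 mm

X̄ = 94.69 mm, Ȳ = 127.73 mm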